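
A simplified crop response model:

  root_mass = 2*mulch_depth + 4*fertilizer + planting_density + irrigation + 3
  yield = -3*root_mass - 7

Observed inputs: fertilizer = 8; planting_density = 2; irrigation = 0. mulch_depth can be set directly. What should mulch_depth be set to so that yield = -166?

mulch_depth = 8

Substituting into the root_mass equation gives root_mass = 2*mulch_depth + 37.
So yield = -6*mulch_depth - 118.
Solve -6*mulch_depth - 118 = -166: mulch_depth = (-166 + 118) / -6 = 8.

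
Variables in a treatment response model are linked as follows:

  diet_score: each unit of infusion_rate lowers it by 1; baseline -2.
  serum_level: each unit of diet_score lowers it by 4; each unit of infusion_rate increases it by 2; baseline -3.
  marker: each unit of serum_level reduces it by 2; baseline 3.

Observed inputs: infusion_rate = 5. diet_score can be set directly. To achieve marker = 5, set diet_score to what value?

diet_score = 2

Intervening on diet_score fixes its value directly, overriding its dependence on infusion_rate.
Substituting into the serum_level equation gives serum_level = -4*diet_score + 7.
Substituting into the marker equation gives marker = 8*diet_score - 11.
Solve 8*diet_score - 11 = 5: diet_score = (5 + 11) / 8 = 2.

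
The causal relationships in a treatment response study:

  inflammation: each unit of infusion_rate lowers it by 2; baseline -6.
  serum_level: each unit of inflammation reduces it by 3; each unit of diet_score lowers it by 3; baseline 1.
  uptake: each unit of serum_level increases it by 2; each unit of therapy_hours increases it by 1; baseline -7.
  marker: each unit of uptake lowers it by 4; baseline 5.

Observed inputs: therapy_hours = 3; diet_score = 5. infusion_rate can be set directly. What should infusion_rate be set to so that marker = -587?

infusion_rate = 12

Substituting into the serum_level equation gives serum_level = 6*infusion_rate + 4.
So uptake = 12*infusion_rate + 4.
Substituting into the marker equation gives marker = -48*infusion_rate - 11.
Solve -48*infusion_rate - 11 = -587: infusion_rate = (-587 + 11) / -48 = 12.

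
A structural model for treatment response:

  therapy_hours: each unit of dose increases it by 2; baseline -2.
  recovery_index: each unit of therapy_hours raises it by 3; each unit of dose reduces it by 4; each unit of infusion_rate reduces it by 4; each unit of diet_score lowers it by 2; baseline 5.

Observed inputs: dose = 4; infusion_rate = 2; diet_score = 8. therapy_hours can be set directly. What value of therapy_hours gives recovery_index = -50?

therapy_hours = -5

Intervening on therapy_hours fixes its value directly, overriding its dependence on dose.
Substituting into the recovery_index equation gives recovery_index = 3*therapy_hours - 35.
Solve 3*therapy_hours - 35 = -50: therapy_hours = (-50 + 35) / 3 = -5.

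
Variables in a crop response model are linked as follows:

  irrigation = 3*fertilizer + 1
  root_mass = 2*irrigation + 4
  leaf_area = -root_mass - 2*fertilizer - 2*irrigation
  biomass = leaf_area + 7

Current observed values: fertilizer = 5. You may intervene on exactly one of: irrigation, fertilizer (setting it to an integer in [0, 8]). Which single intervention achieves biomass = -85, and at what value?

set fertilizer = 6

Intervening on irrigation: biomass = -4*irrigation - 7. Reaching -85 requires irrigation = 39/2, not an integer.
Intervening on fertilizer: with other inputs at their observed values, biomass = -14*fertilizer - 1. Solving for -85 gives fertilizer = 6, within [0, 8].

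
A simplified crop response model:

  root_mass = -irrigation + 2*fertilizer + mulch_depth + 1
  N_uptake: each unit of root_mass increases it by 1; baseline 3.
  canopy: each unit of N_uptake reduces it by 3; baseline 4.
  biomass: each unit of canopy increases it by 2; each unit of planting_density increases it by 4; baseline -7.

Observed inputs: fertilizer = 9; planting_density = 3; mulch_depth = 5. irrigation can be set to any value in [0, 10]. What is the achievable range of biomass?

Substituting into the root_mass equation gives root_mass = -irrigation + 24.
Substituting into the N_uptake equation gives N_uptake = -irrigation + 27.
This gives canopy = 3*irrigation - 77.
So biomass = 6*irrigation - 149.
Linear in irrigation, so extremes are at the endpoints: irrigation = 0 gives biomass = -149; irrigation = 10 gives biomass = -89.

-149 to -89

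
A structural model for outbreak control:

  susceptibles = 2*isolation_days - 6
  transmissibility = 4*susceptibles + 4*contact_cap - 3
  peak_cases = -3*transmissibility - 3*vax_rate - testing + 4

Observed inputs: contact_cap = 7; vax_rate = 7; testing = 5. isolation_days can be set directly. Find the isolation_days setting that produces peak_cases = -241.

Substituting into the transmissibility equation gives transmissibility = 8*isolation_days + 1.
Substituting into the peak_cases equation gives peak_cases = -24*isolation_days - 25.
Solve -24*isolation_days - 25 = -241: isolation_days = (-241 + 25) / -24 = 9.

isolation_days = 9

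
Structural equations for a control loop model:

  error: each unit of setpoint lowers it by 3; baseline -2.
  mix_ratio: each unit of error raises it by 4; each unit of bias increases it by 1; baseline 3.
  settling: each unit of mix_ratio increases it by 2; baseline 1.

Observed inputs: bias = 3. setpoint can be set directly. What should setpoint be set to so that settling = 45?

Substituting into the mix_ratio equation gives mix_ratio = -12*setpoint - 2.
This gives settling = -24*setpoint - 3.
Solve -24*setpoint - 3 = 45: setpoint = (45 + 3) / -24 = -2.

setpoint = -2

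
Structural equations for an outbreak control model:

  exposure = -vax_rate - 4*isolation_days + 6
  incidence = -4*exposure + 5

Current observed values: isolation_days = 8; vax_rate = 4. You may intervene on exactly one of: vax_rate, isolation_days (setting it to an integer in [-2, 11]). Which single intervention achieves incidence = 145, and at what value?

Intervening on vax_rate: with other inputs at their observed values, incidence = 4*vax_rate + 109. Solving for 145 gives vax_rate = 9, within [-2, 11].
Intervening on isolation_days: incidence = 16*isolation_days - 3. Reaching 145 requires isolation_days = 37/4, not an integer.

set vax_rate = 9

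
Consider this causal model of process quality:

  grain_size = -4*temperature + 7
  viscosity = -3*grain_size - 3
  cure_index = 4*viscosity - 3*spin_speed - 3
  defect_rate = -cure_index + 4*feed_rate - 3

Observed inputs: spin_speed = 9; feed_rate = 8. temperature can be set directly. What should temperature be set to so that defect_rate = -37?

Substituting into the viscosity equation gives viscosity = 12*temperature - 24.
Substituting into the cure_index equation gives cure_index = 48*temperature - 126.
Substituting into the defect_rate equation gives defect_rate = -48*temperature + 155.
Solve -48*temperature + 155 = -37: temperature = (-37 - 155) / -48 = 4.

temperature = 4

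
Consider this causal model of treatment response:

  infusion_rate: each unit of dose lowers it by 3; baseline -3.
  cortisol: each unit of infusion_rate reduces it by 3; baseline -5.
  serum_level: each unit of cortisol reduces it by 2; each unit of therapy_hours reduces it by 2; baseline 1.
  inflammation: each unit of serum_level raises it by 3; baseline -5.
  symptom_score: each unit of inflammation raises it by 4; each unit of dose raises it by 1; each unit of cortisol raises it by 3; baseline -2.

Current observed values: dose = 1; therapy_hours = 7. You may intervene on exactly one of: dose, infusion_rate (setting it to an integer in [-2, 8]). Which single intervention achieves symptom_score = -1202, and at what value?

set dose = 5

Intervening on dose: with other inputs at their observed values, symptom_score = -188*dose - 262. Solving for -1202 gives dose = 5, within [-2, 8].
Intervening on infusion_rate: symptom_score = 63*infusion_rate - 72. Reaching -1202 requires infusion_rate = -1130/63, not an integer.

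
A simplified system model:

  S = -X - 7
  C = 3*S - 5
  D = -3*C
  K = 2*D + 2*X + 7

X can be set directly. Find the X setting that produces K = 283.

X = 6

Substituting into the C equation gives C = -3*X - 26.
D becomes 9*X + 78.
Substituting into the K equation gives K = 20*X + 163.
Solve 20*X + 163 = 283: X = (283 - 163) / 20 = 6.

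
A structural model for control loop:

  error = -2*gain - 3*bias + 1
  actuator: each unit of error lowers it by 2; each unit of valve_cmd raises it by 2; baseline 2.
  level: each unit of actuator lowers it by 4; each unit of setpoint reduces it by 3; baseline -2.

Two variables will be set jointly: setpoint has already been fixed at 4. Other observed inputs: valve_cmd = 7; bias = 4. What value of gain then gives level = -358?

gain = 12

With setpoint held at 4:
Substituting into the error equation gives error = -2*gain - 11.
Substituting into the actuator equation gives actuator = 4*gain + 38.
Substituting into the level equation gives level = -16*gain - 166.
Solve -16*gain - 166 = -358: gain = (-358 + 166) / -16 = 12.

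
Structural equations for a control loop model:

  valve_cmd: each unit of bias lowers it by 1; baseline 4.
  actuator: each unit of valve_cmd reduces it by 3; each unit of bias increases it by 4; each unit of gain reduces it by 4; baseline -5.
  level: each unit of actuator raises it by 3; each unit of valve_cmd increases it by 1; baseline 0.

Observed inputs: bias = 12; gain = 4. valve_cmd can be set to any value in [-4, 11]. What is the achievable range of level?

-7 to 113

Intervening on valve_cmd fixes its value directly, overriding its dependence on bias.
Substituting into the actuator equation gives actuator = -3*valve_cmd + 27.
So level = -8*valve_cmd + 81.
Linear in valve_cmd, so extremes are at the endpoints: valve_cmd = -4 gives level = 113; valve_cmd = 11 gives level = -7.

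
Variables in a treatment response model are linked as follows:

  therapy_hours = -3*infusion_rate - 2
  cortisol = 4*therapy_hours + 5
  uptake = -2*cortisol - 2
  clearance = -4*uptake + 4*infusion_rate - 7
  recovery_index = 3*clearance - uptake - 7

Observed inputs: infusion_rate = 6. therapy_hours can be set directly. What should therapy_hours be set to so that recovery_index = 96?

therapy_hours = -1

Intervening on therapy_hours fixes its value directly, overriding its dependence on infusion_rate.
Substituting into the uptake equation gives uptake = -8*therapy_hours - 12.
Substituting into the clearance equation gives clearance = 32*therapy_hours + 65.
So recovery_index = 104*therapy_hours + 200.
Solve 104*therapy_hours + 200 = 96: therapy_hours = (96 - 200) / 104 = -1.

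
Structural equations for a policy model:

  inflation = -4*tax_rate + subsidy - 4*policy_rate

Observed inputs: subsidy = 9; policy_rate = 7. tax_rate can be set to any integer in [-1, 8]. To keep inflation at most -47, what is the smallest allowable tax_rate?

Substituting into the inflation equation gives inflation = -4*tax_rate - 19.
Require -4*tax_rate - 19 ≤ -47, so tax_rate ≥ 7.
The smallest integer in [-1, 8] satisfying this is 7.

tax_rate = 7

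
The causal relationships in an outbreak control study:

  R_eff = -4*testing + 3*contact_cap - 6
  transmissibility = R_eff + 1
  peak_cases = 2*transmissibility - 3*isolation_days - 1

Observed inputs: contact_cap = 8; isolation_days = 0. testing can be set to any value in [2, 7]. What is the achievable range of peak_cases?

Substituting into the R_eff equation gives R_eff = -4*testing + 18.
Substituting into the transmissibility equation gives transmissibility = -4*testing + 19.
Substituting into the peak_cases equation gives peak_cases = -8*testing + 37.
Linear in testing, so extremes are at the endpoints: testing = 2 gives peak_cases = 21; testing = 7 gives peak_cases = -19.

-19 to 21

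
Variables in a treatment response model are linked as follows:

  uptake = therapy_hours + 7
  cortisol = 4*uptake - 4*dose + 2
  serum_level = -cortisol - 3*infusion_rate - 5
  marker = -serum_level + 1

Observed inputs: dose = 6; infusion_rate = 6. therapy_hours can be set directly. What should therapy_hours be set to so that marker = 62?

Substituting into the cortisol equation gives cortisol = 4*therapy_hours + 6.
serum_level becomes -4*therapy_hours - 29.
Substituting into the marker equation gives marker = 4*therapy_hours + 30.
Solve 4*therapy_hours + 30 = 62: therapy_hours = (62 - 30) / 4 = 8.

therapy_hours = 8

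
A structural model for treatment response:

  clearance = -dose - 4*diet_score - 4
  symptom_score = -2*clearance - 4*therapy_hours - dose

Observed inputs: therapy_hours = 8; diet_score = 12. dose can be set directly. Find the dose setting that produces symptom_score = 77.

dose = 5

Substituting into the clearance equation gives clearance = -dose - 52.
This gives symptom_score = dose + 72.
Solve dose + 72 = 77: dose = (77 - 72) / 1 = 5.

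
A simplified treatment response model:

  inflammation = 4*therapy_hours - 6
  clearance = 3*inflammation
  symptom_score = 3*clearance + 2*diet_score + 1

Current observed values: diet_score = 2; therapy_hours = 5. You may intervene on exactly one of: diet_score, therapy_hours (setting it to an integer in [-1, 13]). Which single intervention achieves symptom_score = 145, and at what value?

Intervening on diet_score: with other inputs at their observed values, symptom_score = 2*diet_score + 127. Solving for 145 gives diet_score = 9, within [-1, 13].
Intervening on therapy_hours: symptom_score = 36*therapy_hours - 49. Reaching 145 requires therapy_hours = 97/18, not an integer.

set diet_score = 9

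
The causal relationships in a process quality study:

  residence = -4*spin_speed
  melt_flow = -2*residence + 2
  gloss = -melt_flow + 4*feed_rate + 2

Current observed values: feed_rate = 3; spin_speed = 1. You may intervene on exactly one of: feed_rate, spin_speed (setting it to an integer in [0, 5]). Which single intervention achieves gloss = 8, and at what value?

Intervening on feed_rate: with other inputs at their observed values, gloss = 4*feed_rate - 8. Solving for 8 gives feed_rate = 4, within [0, 5].
Intervening on spin_speed: gloss = -8*spin_speed + 12. Reaching 8 requires spin_speed = 1/2, not an integer.

set feed_rate = 4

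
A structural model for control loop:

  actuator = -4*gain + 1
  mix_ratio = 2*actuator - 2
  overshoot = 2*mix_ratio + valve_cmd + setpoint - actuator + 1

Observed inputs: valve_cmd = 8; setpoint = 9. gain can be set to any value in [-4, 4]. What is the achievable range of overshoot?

Substituting into the mix_ratio equation gives mix_ratio = -8*gain.
This gives overshoot = -12*gain + 17.
Linear in gain, so extremes are at the endpoints: gain = -4 gives overshoot = 65; gain = 4 gives overshoot = -31.

-31 to 65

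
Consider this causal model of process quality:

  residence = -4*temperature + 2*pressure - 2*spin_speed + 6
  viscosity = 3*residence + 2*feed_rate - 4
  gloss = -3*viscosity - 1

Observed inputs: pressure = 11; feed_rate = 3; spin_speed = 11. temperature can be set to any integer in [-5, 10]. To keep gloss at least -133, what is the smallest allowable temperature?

temperature = -2

Substituting into the residence equation gives residence = -4*temperature + 6.
Substituting into the viscosity equation gives viscosity = -12*temperature + 20.
Substituting into the gloss equation gives gloss = 36*temperature - 61.
Require 36*temperature - 61 ≥ -133, so temperature ≥ -2.
The smallest integer in [-5, 10] satisfying this is -2.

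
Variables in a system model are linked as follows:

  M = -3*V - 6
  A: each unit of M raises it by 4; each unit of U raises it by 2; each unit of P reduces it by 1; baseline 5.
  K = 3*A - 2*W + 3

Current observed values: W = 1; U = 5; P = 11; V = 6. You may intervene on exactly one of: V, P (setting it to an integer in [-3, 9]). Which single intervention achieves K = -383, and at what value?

Intervening on V: with other inputs at their observed values, K = -36*V - 59. Solving for -383 gives V = 9, within [-3, 9].
Intervening on P: K = -3*P - 242. Reaching -383 requires P = 47, outside [-3, 9].

set V = 9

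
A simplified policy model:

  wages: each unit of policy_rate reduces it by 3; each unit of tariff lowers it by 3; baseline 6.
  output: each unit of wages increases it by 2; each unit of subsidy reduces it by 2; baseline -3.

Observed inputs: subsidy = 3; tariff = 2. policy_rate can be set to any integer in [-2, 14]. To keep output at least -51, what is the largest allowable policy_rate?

Substituting into the wages equation gives wages = -3*policy_rate.
Substituting into the output equation gives output = -6*policy_rate - 9.
Require -6*policy_rate - 9 ≥ -51, so policy_rate ≤ 7.
The largest integer in [-2, 14] satisfying this is 7.

policy_rate = 7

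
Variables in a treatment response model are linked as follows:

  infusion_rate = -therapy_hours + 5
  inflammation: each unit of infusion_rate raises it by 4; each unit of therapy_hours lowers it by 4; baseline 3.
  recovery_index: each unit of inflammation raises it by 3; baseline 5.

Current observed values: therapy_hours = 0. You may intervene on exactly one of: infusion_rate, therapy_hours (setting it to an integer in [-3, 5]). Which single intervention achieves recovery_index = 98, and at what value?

set therapy_hours = -1

Intervening on infusion_rate: recovery_index = 12*infusion_rate + 14. Reaching 98 requires infusion_rate = 7, outside [-3, 5].
Intervening on therapy_hours: with other inputs at their observed values, recovery_index = -24*therapy_hours + 74. Solving for 98 gives therapy_hours = -1, within [-3, 5].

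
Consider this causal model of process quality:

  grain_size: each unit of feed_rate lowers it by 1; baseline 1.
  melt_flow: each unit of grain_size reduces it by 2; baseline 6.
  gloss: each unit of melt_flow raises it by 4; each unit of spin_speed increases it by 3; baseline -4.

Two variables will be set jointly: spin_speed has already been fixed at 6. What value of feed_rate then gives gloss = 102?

With spin_speed held at 6:
Substituting into the melt_flow equation gives melt_flow = 2*feed_rate + 4.
Substituting into the gloss equation gives gloss = 8*feed_rate + 30.
Solve 8*feed_rate + 30 = 102: feed_rate = (102 - 30) / 8 = 9.

feed_rate = 9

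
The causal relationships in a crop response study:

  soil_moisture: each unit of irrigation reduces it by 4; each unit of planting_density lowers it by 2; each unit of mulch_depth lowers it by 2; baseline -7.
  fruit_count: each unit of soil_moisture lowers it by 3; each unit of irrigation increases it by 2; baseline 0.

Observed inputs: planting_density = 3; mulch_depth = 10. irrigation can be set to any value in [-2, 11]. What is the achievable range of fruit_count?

Substituting into the soil_moisture equation gives soil_moisture = -4*irrigation - 33.
fruit_count becomes 14*irrigation + 99.
Linear in irrigation, so extremes are at the endpoints: irrigation = -2 gives fruit_count = 71; irrigation = 11 gives fruit_count = 253.

71 to 253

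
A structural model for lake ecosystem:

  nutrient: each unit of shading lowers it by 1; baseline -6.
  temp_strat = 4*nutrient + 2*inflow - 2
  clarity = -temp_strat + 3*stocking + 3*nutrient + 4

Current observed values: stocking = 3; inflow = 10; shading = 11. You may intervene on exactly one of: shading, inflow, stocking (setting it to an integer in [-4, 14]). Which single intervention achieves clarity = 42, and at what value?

Intervening on shading: clarity = shading + 1. Reaching 42 requires shading = 41, outside [-4, 14].
Intervening on inflow: clarity = -2*inflow + 32. Reaching 42 requires inflow = -5, outside [-4, 14].
Intervening on stocking: with other inputs at their observed values, clarity = 3*stocking + 3. Solving for 42 gives stocking = 13, within [-4, 14].

set stocking = 13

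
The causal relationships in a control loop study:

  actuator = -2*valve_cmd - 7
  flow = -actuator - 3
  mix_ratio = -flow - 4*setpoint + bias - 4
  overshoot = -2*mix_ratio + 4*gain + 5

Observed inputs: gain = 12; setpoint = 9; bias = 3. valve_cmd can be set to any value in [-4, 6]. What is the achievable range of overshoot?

119 to 159

Substituting into the flow equation gives flow = 2*valve_cmd + 4.
mix_ratio becomes -2*valve_cmd - 41.
Substituting into the overshoot equation gives overshoot = 4*valve_cmd + 135.
Linear in valve_cmd, so extremes are at the endpoints: valve_cmd = -4 gives overshoot = 119; valve_cmd = 6 gives overshoot = 159.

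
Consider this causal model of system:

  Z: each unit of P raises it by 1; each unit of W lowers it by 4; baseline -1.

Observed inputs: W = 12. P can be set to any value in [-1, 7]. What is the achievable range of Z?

-50 to -42

Substituting into the Z equation gives Z = P - 49.
Linear in P, so extremes are at the endpoints: P = -1 gives Z = -50; P = 7 gives Z = -42.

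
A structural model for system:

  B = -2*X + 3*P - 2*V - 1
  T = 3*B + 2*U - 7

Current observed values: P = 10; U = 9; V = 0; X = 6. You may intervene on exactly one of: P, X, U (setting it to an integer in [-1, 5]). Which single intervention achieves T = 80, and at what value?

Intervening on P: T = 9*P - 28. Reaching 80 requires P = 12, outside [-1, 5].
Intervening on X: with other inputs at their observed values, T = -6*X + 98. Solving for 80 gives X = 3, within [-1, 5].
Intervening on U: T = 2*U + 44. Reaching 80 requires U = 18, outside [-1, 5].

set X = 3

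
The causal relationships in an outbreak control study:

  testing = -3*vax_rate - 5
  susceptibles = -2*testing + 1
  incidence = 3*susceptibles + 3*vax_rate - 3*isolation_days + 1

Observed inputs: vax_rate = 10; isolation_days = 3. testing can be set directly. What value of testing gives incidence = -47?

Intervening on testing fixes its value directly, overriding its dependence on vax_rate.
Substituting into the incidence equation gives incidence = -6*testing + 25.
Solve -6*testing + 25 = -47: testing = (-47 - 25) / -6 = 12.

testing = 12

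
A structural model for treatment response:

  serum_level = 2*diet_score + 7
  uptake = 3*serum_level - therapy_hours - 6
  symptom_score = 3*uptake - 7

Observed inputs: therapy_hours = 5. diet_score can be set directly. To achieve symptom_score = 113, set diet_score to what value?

diet_score = 5

Substituting into the uptake equation gives uptake = 6*diet_score + 10.
Substituting into the symptom_score equation gives symptom_score = 18*diet_score + 23.
Solve 18*diet_score + 23 = 113: diet_score = (113 - 23) / 18 = 5.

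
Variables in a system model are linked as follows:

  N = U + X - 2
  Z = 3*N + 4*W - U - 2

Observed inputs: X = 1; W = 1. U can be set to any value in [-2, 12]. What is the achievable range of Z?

Substituting into the N equation gives N = U - 1.
So Z = 2*U - 1.
Linear in U, so extremes are at the endpoints: U = -2 gives Z = -5; U = 12 gives Z = 23.

-5 to 23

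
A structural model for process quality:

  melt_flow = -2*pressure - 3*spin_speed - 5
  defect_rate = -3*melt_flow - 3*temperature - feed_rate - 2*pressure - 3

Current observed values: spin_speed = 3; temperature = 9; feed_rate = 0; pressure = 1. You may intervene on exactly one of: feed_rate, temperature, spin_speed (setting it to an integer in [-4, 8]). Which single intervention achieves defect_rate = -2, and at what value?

set spin_speed = 1

Intervening on feed_rate: defect_rate = -feed_rate + 16. Reaching -2 requires feed_rate = 18, outside [-4, 8].
Intervening on temperature: defect_rate = -3*temperature + 43. Reaching -2 requires temperature = 15, outside [-4, 8].
Intervening on spin_speed: with other inputs at their observed values, defect_rate = 9*spin_speed - 11. Solving for -2 gives spin_speed = 1, within [-4, 8].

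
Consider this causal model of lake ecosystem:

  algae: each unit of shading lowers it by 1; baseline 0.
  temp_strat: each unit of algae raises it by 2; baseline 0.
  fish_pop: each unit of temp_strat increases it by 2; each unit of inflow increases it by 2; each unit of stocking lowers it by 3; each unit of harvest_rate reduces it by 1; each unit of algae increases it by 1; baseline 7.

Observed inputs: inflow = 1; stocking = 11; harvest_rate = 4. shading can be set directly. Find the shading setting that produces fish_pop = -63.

shading = 7

Substituting into the temp_strat equation gives temp_strat = -2*shading.
Substituting into the fish_pop equation gives fish_pop = -5*shading - 28.
Solve -5*shading - 28 = -63: shading = (-63 + 28) / -5 = 7.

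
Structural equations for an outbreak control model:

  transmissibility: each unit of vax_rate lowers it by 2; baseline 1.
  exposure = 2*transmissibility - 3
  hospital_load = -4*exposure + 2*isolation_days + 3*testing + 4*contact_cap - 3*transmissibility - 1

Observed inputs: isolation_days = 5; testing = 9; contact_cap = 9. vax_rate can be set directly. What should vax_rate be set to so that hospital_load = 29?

vax_rate = -2

Substituting into the exposure equation gives exposure = -4*vax_rate - 1.
So hospital_load = 22*vax_rate + 73.
Solve 22*vax_rate + 73 = 29: vax_rate = (29 - 73) / 22 = -2.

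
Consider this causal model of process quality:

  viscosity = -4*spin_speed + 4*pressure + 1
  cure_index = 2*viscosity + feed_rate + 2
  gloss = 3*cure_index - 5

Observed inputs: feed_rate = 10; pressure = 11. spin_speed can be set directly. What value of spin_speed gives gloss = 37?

spin_speed = 11

Substituting into the viscosity equation gives viscosity = -4*spin_speed + 45.
Substituting into the cure_index equation gives cure_index = -8*spin_speed + 102.
Substituting into the gloss equation gives gloss = -24*spin_speed + 301.
Solve -24*spin_speed + 301 = 37: spin_speed = (37 - 301) / -24 = 11.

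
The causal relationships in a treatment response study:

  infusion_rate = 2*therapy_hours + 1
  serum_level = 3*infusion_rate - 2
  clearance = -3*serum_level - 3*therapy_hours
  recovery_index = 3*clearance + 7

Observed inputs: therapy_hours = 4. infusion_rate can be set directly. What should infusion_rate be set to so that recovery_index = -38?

infusion_rate = 1

Intervening on infusion_rate fixes its value directly, overriding its dependence on therapy_hours.
Substituting into the clearance equation gives clearance = -9*infusion_rate - 6.
So recovery_index = -27*infusion_rate - 11.
Solve -27*infusion_rate - 11 = -38: infusion_rate = (-38 + 11) / -27 = 1.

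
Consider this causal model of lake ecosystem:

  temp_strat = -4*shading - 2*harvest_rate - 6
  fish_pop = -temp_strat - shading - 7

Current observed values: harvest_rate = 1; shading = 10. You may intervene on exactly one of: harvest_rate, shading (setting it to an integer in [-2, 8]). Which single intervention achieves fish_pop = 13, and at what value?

set shading = 4

Intervening on harvest_rate: fish_pop = 2*harvest_rate + 29. Reaching 13 requires harvest_rate = -8, outside [-2, 8].
Intervening on shading: with other inputs at their observed values, fish_pop = 3*shading + 1. Solving for 13 gives shading = 4, within [-2, 8].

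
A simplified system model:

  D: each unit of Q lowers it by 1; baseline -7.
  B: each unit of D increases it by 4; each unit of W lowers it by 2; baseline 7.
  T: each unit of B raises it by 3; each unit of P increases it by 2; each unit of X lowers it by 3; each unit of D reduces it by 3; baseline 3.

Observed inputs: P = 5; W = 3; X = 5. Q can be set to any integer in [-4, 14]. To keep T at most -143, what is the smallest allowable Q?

Q = 9

Substituting into the B equation gives B = -4*Q - 27.
Substituting into the T equation gives T = -9*Q - 62.
Require -9*Q - 62 ≤ -143, so Q ≥ 9.
The smallest integer in [-4, 14] satisfying this is 9.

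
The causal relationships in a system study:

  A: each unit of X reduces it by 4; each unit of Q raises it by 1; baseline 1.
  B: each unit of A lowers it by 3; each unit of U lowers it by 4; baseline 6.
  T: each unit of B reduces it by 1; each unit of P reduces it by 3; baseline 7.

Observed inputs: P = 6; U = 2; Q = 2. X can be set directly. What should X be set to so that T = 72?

X = -6

Substituting into the A equation gives A = -4*X + 3.
Substituting into the B equation gives B = 12*X - 11.
This gives T = -12*X.
Solve -12*X = 72: X = 72 / -12 = -6.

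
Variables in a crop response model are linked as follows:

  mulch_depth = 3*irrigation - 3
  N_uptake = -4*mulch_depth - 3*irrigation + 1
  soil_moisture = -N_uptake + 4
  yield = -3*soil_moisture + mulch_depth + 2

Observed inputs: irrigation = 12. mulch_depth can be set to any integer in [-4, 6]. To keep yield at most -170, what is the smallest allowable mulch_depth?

Intervening on mulch_depth fixes its value directly, overriding its dependence on irrigation.
Substituting into the N_uptake equation gives N_uptake = -4*mulch_depth - 35.
This gives soil_moisture = 4*mulch_depth + 39.
yield becomes -11*mulch_depth - 115.
Require -11*mulch_depth - 115 ≤ -170, so mulch_depth ≥ 5.
The smallest integer in [-4, 6] satisfying this is 5.

mulch_depth = 5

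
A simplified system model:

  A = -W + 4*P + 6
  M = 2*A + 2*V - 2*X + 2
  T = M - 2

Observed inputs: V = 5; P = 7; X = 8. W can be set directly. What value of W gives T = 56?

Substituting into the A equation gives A = -W + 34.
Substituting into the M equation gives M = -2*W + 64.
This gives T = -2*W + 62.
Solve -2*W + 62 = 56: W = (56 - 62) / -2 = 3.

W = 3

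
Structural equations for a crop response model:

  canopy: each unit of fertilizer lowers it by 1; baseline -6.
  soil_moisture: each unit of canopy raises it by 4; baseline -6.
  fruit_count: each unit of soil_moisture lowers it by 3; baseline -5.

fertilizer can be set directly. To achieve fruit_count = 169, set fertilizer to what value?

Substituting into the soil_moisture equation gives soil_moisture = -4*fertilizer - 30.
Substituting into the fruit_count equation gives fruit_count = 12*fertilizer + 85.
Solve 12*fertilizer + 85 = 169: fertilizer = (169 - 85) / 12 = 7.

fertilizer = 7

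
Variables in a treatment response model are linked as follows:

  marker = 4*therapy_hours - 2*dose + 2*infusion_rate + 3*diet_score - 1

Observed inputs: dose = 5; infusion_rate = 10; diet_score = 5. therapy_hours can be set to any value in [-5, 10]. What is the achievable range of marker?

Substituting into the marker equation gives marker = 4*therapy_hours + 24.
Linear in therapy_hours, so extremes are at the endpoints: therapy_hours = -5 gives marker = 4; therapy_hours = 10 gives marker = 64.

4 to 64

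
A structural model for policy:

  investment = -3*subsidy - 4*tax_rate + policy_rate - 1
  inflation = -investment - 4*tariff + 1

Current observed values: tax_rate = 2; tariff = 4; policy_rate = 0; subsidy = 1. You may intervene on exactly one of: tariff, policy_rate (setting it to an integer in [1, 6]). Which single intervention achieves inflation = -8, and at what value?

Intervening on tariff: inflation = -4*tariff + 13. Reaching -8 requires tariff = 21/4, not an integer.
Intervening on policy_rate: with other inputs at their observed values, inflation = -policy_rate - 3. Solving for -8 gives policy_rate = 5, within [1, 6].

set policy_rate = 5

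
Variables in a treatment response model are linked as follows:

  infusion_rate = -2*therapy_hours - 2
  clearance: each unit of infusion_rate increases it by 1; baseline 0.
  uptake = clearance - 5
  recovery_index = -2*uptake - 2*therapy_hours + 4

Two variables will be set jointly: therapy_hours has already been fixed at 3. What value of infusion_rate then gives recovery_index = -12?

infusion_rate = 10

With therapy_hours held at 3:
Intervening on infusion_rate fixes its value directly, overriding its dependence on therapy_hours.
Substituting into the uptake equation gives uptake = infusion_rate - 5.
Substituting into the recovery_index equation gives recovery_index = -2*infusion_rate + 8.
Solve -2*infusion_rate + 8 = -12: infusion_rate = (-12 - 8) / -2 = 10.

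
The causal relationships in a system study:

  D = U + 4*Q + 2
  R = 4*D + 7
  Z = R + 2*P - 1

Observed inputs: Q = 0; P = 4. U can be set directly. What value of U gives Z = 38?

U = 4

Substituting into the D equation gives D = U + 2.
This gives R = 4*U + 15.
Substituting into the Z equation gives Z = 4*U + 22.
Solve 4*U + 22 = 38: U = (38 - 22) / 4 = 4.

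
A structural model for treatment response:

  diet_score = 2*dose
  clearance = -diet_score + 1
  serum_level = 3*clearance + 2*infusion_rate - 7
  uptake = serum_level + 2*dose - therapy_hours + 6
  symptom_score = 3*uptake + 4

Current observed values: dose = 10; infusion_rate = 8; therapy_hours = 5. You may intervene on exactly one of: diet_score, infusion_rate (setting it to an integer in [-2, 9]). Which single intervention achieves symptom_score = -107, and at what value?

set infusion_rate = 3

Intervening on diet_score: symptom_score = -9*diet_score + 103. Reaching -107 requires diet_score = 70/3, not an integer.
Intervening on infusion_rate: with other inputs at their observed values, symptom_score = 6*infusion_rate - 125. Solving for -107 gives infusion_rate = 3, within [-2, 9].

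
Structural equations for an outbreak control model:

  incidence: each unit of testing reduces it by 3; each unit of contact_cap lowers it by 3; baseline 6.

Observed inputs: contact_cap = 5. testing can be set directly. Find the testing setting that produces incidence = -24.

Substituting into the incidence equation gives incidence = -3*testing - 9.
Solve -3*testing - 9 = -24: testing = (-24 + 9) / -3 = 5.

testing = 5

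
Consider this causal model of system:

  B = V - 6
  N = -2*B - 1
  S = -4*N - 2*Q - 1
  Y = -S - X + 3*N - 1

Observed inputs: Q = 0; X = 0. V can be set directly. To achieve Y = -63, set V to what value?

V = 10

Substituting into the N equation gives N = -2*V + 11.
Substituting into the S equation gives S = 8*V - 45.
Substituting into the Y equation gives Y = -14*V + 77.
Solve -14*V + 77 = -63: V = (-63 - 77) / -14 = 10.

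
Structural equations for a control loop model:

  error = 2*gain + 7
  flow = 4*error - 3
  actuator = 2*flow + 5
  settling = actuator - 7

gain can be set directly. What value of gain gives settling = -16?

Substituting into the flow equation gives flow = 8*gain + 25.
This gives actuator = 16*gain + 55.
Substituting into the settling equation gives settling = 16*gain + 48.
Solve 16*gain + 48 = -16: gain = (-16 - 48) / 16 = -4.

gain = -4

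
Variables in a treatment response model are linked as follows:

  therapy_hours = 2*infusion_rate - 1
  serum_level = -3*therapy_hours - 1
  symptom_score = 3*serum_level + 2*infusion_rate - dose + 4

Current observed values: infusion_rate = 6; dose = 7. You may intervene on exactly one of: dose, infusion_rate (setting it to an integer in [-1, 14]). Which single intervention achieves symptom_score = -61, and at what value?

Intervening on dose: symptom_score = -dose - 86. Reaching -61 requires dose = -25, outside [-1, 14].
Intervening on infusion_rate: with other inputs at their observed values, symptom_score = -16*infusion_rate + 3. Solving for -61 gives infusion_rate = 4, within [-1, 14].

set infusion_rate = 4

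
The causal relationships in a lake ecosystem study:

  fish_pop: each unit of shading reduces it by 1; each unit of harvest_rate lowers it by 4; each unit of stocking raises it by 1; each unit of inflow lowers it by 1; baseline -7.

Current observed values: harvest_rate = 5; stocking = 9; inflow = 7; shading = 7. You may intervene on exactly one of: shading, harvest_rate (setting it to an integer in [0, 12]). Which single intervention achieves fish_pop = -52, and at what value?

Intervening on shading: fish_pop = -shading - 25. Reaching -52 requires shading = 27, outside [0, 12].
Intervening on harvest_rate: with other inputs at their observed values, fish_pop = -4*harvest_rate - 12. Solving for -52 gives harvest_rate = 10, within [0, 12].

set harvest_rate = 10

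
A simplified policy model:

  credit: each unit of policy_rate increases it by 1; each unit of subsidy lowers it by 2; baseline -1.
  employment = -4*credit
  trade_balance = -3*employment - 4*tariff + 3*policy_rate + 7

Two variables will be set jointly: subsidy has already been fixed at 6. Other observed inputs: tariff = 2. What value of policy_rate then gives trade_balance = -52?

With subsidy held at 6:
Substituting into the credit equation gives credit = policy_rate - 13.
This gives employment = -4*policy_rate + 52.
Substituting into the trade_balance equation gives trade_balance = 15*policy_rate - 157.
Solve 15*policy_rate - 157 = -52: policy_rate = (-52 + 157) / 15 = 7.

policy_rate = 7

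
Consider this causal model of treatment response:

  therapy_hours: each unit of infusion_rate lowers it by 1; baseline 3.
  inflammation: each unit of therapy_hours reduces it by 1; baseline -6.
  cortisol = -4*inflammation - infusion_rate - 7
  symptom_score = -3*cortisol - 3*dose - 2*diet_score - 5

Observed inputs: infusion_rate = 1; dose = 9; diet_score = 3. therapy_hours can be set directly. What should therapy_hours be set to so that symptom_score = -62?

Intervening on therapy_hours fixes its value directly, overriding its dependence on infusion_rate.
Substituting into the cortisol equation gives cortisol = 4*therapy_hours + 16.
Substituting into the symptom_score equation gives symptom_score = -12*therapy_hours - 86.
Solve -12*therapy_hours - 86 = -62: therapy_hours = (-62 + 86) / -12 = -2.

therapy_hours = -2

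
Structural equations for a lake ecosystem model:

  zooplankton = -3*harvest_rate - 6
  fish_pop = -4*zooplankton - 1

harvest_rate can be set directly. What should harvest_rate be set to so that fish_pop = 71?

Substituting into the fish_pop equation gives fish_pop = 12*harvest_rate + 23.
Solve 12*harvest_rate + 23 = 71: harvest_rate = (71 - 23) / 12 = 4.

harvest_rate = 4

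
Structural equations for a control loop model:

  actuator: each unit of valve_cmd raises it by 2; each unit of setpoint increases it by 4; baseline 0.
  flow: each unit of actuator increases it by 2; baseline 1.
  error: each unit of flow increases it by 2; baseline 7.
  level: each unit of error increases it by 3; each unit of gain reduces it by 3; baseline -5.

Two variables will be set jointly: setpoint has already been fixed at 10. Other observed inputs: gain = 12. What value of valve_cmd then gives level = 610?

valve_cmd = 6

With setpoint held at 10:
Substituting into the actuator equation gives actuator = 2*valve_cmd + 40.
Substituting into the flow equation gives flow = 4*valve_cmd + 81.
So error = 8*valve_cmd + 169.
Substituting into the level equation gives level = 24*valve_cmd + 466.
Solve 24*valve_cmd + 466 = 610: valve_cmd = (610 - 466) / 24 = 6.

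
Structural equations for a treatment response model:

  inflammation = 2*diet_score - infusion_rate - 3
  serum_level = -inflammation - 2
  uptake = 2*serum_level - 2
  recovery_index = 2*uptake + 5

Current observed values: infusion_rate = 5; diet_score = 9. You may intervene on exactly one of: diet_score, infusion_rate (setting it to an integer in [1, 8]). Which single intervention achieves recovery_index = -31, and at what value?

Intervening on diet_score: with other inputs at their observed values, recovery_index = -8*diet_score + 25. Solving for -31 gives diet_score = 7, within [1, 8].
Intervening on infusion_rate: recovery_index = 4*infusion_rate - 67. Reaching -31 requires infusion_rate = 9, outside [1, 8].

set diet_score = 7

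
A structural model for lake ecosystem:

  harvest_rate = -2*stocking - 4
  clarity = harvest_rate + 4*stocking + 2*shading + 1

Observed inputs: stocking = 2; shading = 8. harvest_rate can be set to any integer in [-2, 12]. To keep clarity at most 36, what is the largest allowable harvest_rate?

Intervening on harvest_rate fixes its value directly, overriding its dependence on stocking.
Substituting into the clarity equation gives clarity = harvest_rate + 25.
Require harvest_rate + 25 ≤ 36, so harvest_rate ≤ 11.
The largest integer in [-2, 12] satisfying this is 11.

harvest_rate = 11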